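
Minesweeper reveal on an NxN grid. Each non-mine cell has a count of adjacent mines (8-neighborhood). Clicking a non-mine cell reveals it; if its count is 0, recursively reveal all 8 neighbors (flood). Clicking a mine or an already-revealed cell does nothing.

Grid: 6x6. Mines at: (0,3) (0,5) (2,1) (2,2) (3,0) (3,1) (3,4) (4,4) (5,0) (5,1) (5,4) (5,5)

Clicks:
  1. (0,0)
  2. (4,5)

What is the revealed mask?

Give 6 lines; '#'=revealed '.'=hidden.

Answer: ###...
###...
......
......
.....#
......

Derivation:
Click 1 (0,0) count=0: revealed 6 new [(0,0) (0,1) (0,2) (1,0) (1,1) (1,2)] -> total=6
Click 2 (4,5) count=4: revealed 1 new [(4,5)] -> total=7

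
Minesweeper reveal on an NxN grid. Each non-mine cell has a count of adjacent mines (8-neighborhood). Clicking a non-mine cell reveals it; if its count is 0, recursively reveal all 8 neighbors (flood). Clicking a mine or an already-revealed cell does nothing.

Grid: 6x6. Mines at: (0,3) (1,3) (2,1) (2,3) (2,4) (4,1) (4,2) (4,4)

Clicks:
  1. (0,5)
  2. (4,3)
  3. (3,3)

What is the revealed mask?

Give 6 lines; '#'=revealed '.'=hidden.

Answer: ....##
....##
......
...#..
...#..
......

Derivation:
Click 1 (0,5) count=0: revealed 4 new [(0,4) (0,5) (1,4) (1,5)] -> total=4
Click 2 (4,3) count=2: revealed 1 new [(4,3)] -> total=5
Click 3 (3,3) count=4: revealed 1 new [(3,3)] -> total=6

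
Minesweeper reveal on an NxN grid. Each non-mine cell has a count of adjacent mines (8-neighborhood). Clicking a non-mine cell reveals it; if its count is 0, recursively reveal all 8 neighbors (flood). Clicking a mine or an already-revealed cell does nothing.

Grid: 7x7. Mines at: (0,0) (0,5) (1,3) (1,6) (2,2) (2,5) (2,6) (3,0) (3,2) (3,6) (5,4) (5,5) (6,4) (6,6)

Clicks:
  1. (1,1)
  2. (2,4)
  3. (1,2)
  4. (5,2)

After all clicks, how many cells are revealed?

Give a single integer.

Click 1 (1,1) count=2: revealed 1 new [(1,1)] -> total=1
Click 2 (2,4) count=2: revealed 1 new [(2,4)] -> total=2
Click 3 (1,2) count=2: revealed 1 new [(1,2)] -> total=3
Click 4 (5,2) count=0: revealed 12 new [(4,0) (4,1) (4,2) (4,3) (5,0) (5,1) (5,2) (5,3) (6,0) (6,1) (6,2) (6,3)] -> total=15

Answer: 15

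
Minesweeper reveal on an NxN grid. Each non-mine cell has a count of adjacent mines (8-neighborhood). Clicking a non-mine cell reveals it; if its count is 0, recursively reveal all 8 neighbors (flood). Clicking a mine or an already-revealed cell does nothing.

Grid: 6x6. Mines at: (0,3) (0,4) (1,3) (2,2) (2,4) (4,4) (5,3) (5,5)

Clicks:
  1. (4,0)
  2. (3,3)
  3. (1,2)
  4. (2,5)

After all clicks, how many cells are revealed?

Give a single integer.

Answer: 19

Derivation:
Click 1 (4,0) count=0: revealed 17 new [(0,0) (0,1) (0,2) (1,0) (1,1) (1,2) (2,0) (2,1) (3,0) (3,1) (3,2) (4,0) (4,1) (4,2) (5,0) (5,1) (5,2)] -> total=17
Click 2 (3,3) count=3: revealed 1 new [(3,3)] -> total=18
Click 3 (1,2) count=3: revealed 0 new [(none)] -> total=18
Click 4 (2,5) count=1: revealed 1 new [(2,5)] -> total=19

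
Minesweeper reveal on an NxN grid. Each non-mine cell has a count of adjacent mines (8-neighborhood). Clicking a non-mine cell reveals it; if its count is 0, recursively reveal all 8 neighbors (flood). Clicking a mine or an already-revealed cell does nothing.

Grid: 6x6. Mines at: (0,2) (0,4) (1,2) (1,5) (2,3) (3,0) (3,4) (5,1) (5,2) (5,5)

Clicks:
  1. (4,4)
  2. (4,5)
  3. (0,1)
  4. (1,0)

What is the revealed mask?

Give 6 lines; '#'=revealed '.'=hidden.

Click 1 (4,4) count=2: revealed 1 new [(4,4)] -> total=1
Click 2 (4,5) count=2: revealed 1 new [(4,5)] -> total=2
Click 3 (0,1) count=2: revealed 1 new [(0,1)] -> total=3
Click 4 (1,0) count=0: revealed 5 new [(0,0) (1,0) (1,1) (2,0) (2,1)] -> total=8

Answer: ##....
##....
##....
......
....##
......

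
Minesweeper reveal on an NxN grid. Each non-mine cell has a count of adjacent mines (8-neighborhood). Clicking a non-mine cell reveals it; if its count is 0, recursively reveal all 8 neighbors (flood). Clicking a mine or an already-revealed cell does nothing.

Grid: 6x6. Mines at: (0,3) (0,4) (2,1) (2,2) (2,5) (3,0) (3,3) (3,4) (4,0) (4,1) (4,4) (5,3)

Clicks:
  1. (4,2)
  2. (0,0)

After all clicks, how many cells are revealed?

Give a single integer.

Answer: 7

Derivation:
Click 1 (4,2) count=3: revealed 1 new [(4,2)] -> total=1
Click 2 (0,0) count=0: revealed 6 new [(0,0) (0,1) (0,2) (1,0) (1,1) (1,2)] -> total=7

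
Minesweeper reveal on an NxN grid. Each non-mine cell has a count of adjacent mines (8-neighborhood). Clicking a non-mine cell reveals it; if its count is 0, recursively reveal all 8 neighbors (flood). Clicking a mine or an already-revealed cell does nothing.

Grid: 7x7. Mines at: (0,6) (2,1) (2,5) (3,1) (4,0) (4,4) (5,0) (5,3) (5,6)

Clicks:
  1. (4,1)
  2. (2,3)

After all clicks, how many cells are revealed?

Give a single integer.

Answer: 19

Derivation:
Click 1 (4,1) count=3: revealed 1 new [(4,1)] -> total=1
Click 2 (2,3) count=0: revealed 18 new [(0,0) (0,1) (0,2) (0,3) (0,4) (0,5) (1,0) (1,1) (1,2) (1,3) (1,4) (1,5) (2,2) (2,3) (2,4) (3,2) (3,3) (3,4)] -> total=19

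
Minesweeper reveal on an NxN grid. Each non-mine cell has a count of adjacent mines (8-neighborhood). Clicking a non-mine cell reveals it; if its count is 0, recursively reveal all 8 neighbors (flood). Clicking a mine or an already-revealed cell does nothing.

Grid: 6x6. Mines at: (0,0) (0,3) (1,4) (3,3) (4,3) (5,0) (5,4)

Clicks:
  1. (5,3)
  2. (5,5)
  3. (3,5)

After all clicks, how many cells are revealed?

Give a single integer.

Click 1 (5,3) count=2: revealed 1 new [(5,3)] -> total=1
Click 2 (5,5) count=1: revealed 1 new [(5,5)] -> total=2
Click 3 (3,5) count=0: revealed 6 new [(2,4) (2,5) (3,4) (3,5) (4,4) (4,5)] -> total=8

Answer: 8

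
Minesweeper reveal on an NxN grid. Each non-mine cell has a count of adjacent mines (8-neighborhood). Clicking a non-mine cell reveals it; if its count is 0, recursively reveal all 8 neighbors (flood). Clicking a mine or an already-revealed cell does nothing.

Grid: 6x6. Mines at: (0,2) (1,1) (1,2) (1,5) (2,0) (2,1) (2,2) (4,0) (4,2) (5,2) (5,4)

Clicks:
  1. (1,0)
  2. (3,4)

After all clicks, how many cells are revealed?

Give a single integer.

Answer: 10

Derivation:
Click 1 (1,0) count=3: revealed 1 new [(1,0)] -> total=1
Click 2 (3,4) count=0: revealed 9 new [(2,3) (2,4) (2,5) (3,3) (3,4) (3,5) (4,3) (4,4) (4,5)] -> total=10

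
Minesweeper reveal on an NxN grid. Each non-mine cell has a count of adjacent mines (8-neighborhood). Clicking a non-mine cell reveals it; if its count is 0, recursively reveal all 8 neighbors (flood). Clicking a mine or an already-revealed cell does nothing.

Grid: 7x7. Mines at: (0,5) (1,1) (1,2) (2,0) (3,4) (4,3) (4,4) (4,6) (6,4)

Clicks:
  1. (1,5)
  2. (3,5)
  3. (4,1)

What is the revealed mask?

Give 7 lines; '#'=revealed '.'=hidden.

Answer: .......
.....#.
.......
###..#.
###....
####...
####...

Derivation:
Click 1 (1,5) count=1: revealed 1 new [(1,5)] -> total=1
Click 2 (3,5) count=3: revealed 1 new [(3,5)] -> total=2
Click 3 (4,1) count=0: revealed 14 new [(3,0) (3,1) (3,2) (4,0) (4,1) (4,2) (5,0) (5,1) (5,2) (5,3) (6,0) (6,1) (6,2) (6,3)] -> total=16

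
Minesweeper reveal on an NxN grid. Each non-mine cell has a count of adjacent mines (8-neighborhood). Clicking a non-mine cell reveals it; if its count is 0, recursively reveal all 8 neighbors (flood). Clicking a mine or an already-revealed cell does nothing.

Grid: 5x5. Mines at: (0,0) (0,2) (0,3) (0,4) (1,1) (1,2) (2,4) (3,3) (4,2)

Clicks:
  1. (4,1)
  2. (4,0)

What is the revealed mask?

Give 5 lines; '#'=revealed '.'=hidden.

Click 1 (4,1) count=1: revealed 1 new [(4,1)] -> total=1
Click 2 (4,0) count=0: revealed 5 new [(2,0) (2,1) (3,0) (3,1) (4,0)] -> total=6

Answer: .....
.....
##...
##...
##...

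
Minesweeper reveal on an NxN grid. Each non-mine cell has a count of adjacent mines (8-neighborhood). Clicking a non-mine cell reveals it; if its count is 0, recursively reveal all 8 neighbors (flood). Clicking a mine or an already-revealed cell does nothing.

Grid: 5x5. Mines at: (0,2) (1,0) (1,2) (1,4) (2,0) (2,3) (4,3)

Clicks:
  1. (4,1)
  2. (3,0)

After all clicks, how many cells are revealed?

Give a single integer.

Click 1 (4,1) count=0: revealed 6 new [(3,0) (3,1) (3,2) (4,0) (4,1) (4,2)] -> total=6
Click 2 (3,0) count=1: revealed 0 new [(none)] -> total=6

Answer: 6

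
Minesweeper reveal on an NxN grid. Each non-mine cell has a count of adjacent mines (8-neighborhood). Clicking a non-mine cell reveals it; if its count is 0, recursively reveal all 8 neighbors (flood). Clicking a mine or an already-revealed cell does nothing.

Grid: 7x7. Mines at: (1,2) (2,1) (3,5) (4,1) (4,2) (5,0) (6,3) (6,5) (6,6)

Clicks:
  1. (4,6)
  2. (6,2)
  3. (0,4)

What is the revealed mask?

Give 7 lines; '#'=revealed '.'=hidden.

Click 1 (4,6) count=1: revealed 1 new [(4,6)] -> total=1
Click 2 (6,2) count=1: revealed 1 new [(6,2)] -> total=2
Click 3 (0,4) count=0: revealed 12 new [(0,3) (0,4) (0,5) (0,6) (1,3) (1,4) (1,5) (1,6) (2,3) (2,4) (2,5) (2,6)] -> total=14

Answer: ...####
...####
...####
.......
......#
.......
..#....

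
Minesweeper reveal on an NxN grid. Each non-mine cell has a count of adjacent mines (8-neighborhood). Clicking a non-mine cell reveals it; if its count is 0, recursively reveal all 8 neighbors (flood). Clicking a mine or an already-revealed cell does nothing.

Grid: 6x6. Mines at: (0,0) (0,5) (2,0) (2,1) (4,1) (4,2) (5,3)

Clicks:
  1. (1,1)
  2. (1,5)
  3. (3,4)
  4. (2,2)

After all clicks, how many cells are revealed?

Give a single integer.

Click 1 (1,1) count=3: revealed 1 new [(1,1)] -> total=1
Click 2 (1,5) count=1: revealed 1 new [(1,5)] -> total=2
Click 3 (3,4) count=0: revealed 20 new [(0,1) (0,2) (0,3) (0,4) (1,2) (1,3) (1,4) (2,2) (2,3) (2,4) (2,5) (3,2) (3,3) (3,4) (3,5) (4,3) (4,4) (4,5) (5,4) (5,5)] -> total=22
Click 4 (2,2) count=1: revealed 0 new [(none)] -> total=22

Answer: 22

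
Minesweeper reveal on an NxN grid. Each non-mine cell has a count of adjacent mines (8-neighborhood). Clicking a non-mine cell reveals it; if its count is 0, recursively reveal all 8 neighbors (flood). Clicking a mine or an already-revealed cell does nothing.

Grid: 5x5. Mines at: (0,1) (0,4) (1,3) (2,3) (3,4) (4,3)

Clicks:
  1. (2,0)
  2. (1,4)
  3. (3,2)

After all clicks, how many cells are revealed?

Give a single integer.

Click 1 (2,0) count=0: revealed 12 new [(1,0) (1,1) (1,2) (2,0) (2,1) (2,2) (3,0) (3,1) (3,2) (4,0) (4,1) (4,2)] -> total=12
Click 2 (1,4) count=3: revealed 1 new [(1,4)] -> total=13
Click 3 (3,2) count=2: revealed 0 new [(none)] -> total=13

Answer: 13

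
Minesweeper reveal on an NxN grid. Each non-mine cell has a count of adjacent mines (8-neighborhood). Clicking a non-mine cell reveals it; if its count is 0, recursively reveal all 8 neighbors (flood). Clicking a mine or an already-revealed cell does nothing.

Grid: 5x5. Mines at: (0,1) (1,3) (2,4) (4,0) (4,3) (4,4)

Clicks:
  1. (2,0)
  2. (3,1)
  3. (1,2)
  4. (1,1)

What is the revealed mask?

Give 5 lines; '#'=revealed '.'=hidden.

Answer: .....
###..
###..
###..
.....

Derivation:
Click 1 (2,0) count=0: revealed 9 new [(1,0) (1,1) (1,2) (2,0) (2,1) (2,2) (3,0) (3,1) (3,2)] -> total=9
Click 2 (3,1) count=1: revealed 0 new [(none)] -> total=9
Click 3 (1,2) count=2: revealed 0 new [(none)] -> total=9
Click 4 (1,1) count=1: revealed 0 new [(none)] -> total=9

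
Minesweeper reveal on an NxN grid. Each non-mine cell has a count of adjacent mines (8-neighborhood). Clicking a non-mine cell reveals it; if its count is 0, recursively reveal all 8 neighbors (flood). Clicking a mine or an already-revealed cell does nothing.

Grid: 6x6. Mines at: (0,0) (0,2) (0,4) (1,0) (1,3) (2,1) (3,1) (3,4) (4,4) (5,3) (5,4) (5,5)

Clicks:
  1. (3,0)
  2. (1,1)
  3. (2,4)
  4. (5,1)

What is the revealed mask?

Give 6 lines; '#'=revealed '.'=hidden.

Answer: ......
.#....
....#.
#.....
###...
###...

Derivation:
Click 1 (3,0) count=2: revealed 1 new [(3,0)] -> total=1
Click 2 (1,1) count=4: revealed 1 new [(1,1)] -> total=2
Click 3 (2,4) count=2: revealed 1 new [(2,4)] -> total=3
Click 4 (5,1) count=0: revealed 6 new [(4,0) (4,1) (4,2) (5,0) (5,1) (5,2)] -> total=9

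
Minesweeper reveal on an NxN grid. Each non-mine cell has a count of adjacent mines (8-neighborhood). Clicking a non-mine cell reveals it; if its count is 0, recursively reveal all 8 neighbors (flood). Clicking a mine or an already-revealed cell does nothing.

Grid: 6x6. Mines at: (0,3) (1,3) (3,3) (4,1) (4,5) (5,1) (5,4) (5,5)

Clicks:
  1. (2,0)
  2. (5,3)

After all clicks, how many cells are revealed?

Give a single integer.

Click 1 (2,0) count=0: revealed 12 new [(0,0) (0,1) (0,2) (1,0) (1,1) (1,2) (2,0) (2,1) (2,2) (3,0) (3,1) (3,2)] -> total=12
Click 2 (5,3) count=1: revealed 1 new [(5,3)] -> total=13

Answer: 13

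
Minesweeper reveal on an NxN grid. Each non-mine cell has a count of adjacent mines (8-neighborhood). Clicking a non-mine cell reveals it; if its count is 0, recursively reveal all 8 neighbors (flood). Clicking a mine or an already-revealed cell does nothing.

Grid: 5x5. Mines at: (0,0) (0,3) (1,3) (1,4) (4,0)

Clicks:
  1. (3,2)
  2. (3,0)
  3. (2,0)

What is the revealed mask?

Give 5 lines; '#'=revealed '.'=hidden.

Click 1 (3,2) count=0: revealed 17 new [(1,0) (1,1) (1,2) (2,0) (2,1) (2,2) (2,3) (2,4) (3,0) (3,1) (3,2) (3,3) (3,4) (4,1) (4,2) (4,3) (4,4)] -> total=17
Click 2 (3,0) count=1: revealed 0 new [(none)] -> total=17
Click 3 (2,0) count=0: revealed 0 new [(none)] -> total=17

Answer: .....
###..
#####
#####
.####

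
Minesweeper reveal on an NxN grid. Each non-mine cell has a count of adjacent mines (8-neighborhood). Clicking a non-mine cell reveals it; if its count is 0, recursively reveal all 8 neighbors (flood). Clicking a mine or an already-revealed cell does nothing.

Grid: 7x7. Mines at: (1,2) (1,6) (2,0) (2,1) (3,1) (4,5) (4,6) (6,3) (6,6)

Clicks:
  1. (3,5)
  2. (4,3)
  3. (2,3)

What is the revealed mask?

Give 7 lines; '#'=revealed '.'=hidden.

Click 1 (3,5) count=2: revealed 1 new [(3,5)] -> total=1
Click 2 (4,3) count=0: revealed 19 new [(0,3) (0,4) (0,5) (1,3) (1,4) (1,5) (2,2) (2,3) (2,4) (2,5) (3,2) (3,3) (3,4) (4,2) (4,3) (4,4) (5,2) (5,3) (5,4)] -> total=20
Click 3 (2,3) count=1: revealed 0 new [(none)] -> total=20

Answer: ...###.
...###.
..####.
..####.
..###..
..###..
.......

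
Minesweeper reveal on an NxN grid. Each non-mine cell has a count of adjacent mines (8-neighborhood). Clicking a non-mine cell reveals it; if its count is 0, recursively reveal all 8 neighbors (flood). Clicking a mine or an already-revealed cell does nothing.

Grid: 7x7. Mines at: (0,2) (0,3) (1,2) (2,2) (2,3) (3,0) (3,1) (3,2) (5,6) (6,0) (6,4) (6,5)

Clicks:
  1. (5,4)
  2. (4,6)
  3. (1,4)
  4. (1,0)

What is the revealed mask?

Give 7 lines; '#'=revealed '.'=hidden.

Click 1 (5,4) count=2: revealed 1 new [(5,4)] -> total=1
Click 2 (4,6) count=1: revealed 1 new [(4,6)] -> total=2
Click 3 (1,4) count=2: revealed 1 new [(1,4)] -> total=3
Click 4 (1,0) count=0: revealed 6 new [(0,0) (0,1) (1,0) (1,1) (2,0) (2,1)] -> total=9

Answer: ##.....
##..#..
##.....
.......
......#
....#..
.......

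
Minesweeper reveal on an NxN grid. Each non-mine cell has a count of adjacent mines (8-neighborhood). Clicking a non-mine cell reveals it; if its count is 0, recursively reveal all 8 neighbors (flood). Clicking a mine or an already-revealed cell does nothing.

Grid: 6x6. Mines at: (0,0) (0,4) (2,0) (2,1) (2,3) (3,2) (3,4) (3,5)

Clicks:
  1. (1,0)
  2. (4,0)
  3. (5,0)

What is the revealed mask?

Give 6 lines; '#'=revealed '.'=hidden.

Answer: ......
#.....
......
##....
######
######

Derivation:
Click 1 (1,0) count=3: revealed 1 new [(1,0)] -> total=1
Click 2 (4,0) count=0: revealed 14 new [(3,0) (3,1) (4,0) (4,1) (4,2) (4,3) (4,4) (4,5) (5,0) (5,1) (5,2) (5,3) (5,4) (5,5)] -> total=15
Click 3 (5,0) count=0: revealed 0 new [(none)] -> total=15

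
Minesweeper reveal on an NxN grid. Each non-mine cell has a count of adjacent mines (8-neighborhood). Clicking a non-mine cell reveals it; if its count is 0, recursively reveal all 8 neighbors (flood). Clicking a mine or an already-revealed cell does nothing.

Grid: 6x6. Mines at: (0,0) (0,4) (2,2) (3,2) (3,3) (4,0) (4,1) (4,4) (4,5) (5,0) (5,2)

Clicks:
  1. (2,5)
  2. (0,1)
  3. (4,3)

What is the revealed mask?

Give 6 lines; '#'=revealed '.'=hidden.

Answer: .#....
....##
....##
....##
...#..
......

Derivation:
Click 1 (2,5) count=0: revealed 6 new [(1,4) (1,5) (2,4) (2,5) (3,4) (3,5)] -> total=6
Click 2 (0,1) count=1: revealed 1 new [(0,1)] -> total=7
Click 3 (4,3) count=4: revealed 1 new [(4,3)] -> total=8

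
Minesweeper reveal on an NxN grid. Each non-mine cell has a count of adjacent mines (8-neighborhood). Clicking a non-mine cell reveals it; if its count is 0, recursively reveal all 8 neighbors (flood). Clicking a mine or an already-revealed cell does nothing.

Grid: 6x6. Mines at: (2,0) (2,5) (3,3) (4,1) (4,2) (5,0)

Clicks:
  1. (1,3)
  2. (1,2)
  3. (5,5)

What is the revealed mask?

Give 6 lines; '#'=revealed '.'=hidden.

Click 1 (1,3) count=0: revealed 16 new [(0,0) (0,1) (0,2) (0,3) (0,4) (0,5) (1,0) (1,1) (1,2) (1,3) (1,4) (1,5) (2,1) (2,2) (2,3) (2,4)] -> total=16
Click 2 (1,2) count=0: revealed 0 new [(none)] -> total=16
Click 3 (5,5) count=0: revealed 8 new [(3,4) (3,5) (4,3) (4,4) (4,5) (5,3) (5,4) (5,5)] -> total=24

Answer: ######
######
.####.
....##
...###
...###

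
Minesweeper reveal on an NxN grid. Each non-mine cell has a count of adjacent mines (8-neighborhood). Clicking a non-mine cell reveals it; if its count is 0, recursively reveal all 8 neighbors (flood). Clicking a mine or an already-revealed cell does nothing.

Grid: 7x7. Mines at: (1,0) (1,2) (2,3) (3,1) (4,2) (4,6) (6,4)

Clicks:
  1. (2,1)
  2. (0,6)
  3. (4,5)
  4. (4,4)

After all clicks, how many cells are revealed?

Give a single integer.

Click 1 (2,1) count=3: revealed 1 new [(2,1)] -> total=1
Click 2 (0,6) count=0: revealed 14 new [(0,3) (0,4) (0,5) (0,6) (1,3) (1,4) (1,5) (1,6) (2,4) (2,5) (2,6) (3,4) (3,5) (3,6)] -> total=15
Click 3 (4,5) count=1: revealed 1 new [(4,5)] -> total=16
Click 4 (4,4) count=0: revealed 6 new [(3,3) (4,3) (4,4) (5,3) (5,4) (5,5)] -> total=22

Answer: 22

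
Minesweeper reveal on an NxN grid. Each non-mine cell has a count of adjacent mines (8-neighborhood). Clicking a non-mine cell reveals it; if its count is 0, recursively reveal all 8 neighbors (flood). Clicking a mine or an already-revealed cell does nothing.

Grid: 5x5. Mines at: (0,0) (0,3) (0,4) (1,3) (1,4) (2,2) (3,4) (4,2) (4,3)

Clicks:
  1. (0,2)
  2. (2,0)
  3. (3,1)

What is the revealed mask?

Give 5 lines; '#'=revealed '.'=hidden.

Answer: ..#..
##...
##...
##...
##...

Derivation:
Click 1 (0,2) count=2: revealed 1 new [(0,2)] -> total=1
Click 2 (2,0) count=0: revealed 8 new [(1,0) (1,1) (2,0) (2,1) (3,0) (3,1) (4,0) (4,1)] -> total=9
Click 3 (3,1) count=2: revealed 0 new [(none)] -> total=9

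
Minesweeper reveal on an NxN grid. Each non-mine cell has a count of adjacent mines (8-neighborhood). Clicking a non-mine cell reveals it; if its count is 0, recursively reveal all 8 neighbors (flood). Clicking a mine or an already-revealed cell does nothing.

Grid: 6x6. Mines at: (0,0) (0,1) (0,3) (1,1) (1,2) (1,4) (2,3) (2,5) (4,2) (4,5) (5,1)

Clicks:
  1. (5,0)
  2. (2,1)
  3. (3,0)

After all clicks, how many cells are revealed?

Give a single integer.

Answer: 7

Derivation:
Click 1 (5,0) count=1: revealed 1 new [(5,0)] -> total=1
Click 2 (2,1) count=2: revealed 1 new [(2,1)] -> total=2
Click 3 (3,0) count=0: revealed 5 new [(2,0) (3,0) (3,1) (4,0) (4,1)] -> total=7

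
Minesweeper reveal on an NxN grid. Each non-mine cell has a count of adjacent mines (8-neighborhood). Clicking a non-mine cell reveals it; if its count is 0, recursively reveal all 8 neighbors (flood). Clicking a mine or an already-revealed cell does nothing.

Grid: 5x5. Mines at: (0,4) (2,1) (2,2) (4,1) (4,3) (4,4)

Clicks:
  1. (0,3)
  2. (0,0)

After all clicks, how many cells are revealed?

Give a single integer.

Answer: 8

Derivation:
Click 1 (0,3) count=1: revealed 1 new [(0,3)] -> total=1
Click 2 (0,0) count=0: revealed 7 new [(0,0) (0,1) (0,2) (1,0) (1,1) (1,2) (1,3)] -> total=8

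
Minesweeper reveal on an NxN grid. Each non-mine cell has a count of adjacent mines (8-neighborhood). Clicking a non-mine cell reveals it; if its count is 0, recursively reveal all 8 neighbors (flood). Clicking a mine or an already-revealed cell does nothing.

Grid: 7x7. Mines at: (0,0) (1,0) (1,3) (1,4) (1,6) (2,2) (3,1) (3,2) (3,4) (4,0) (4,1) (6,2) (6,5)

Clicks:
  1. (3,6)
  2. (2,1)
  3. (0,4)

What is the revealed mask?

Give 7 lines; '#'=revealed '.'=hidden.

Click 1 (3,6) count=0: revealed 8 new [(2,5) (2,6) (3,5) (3,6) (4,5) (4,6) (5,5) (5,6)] -> total=8
Click 2 (2,1) count=4: revealed 1 new [(2,1)] -> total=9
Click 3 (0,4) count=2: revealed 1 new [(0,4)] -> total=10

Answer: ....#..
.......
.#...##
.....##
.....##
.....##
.......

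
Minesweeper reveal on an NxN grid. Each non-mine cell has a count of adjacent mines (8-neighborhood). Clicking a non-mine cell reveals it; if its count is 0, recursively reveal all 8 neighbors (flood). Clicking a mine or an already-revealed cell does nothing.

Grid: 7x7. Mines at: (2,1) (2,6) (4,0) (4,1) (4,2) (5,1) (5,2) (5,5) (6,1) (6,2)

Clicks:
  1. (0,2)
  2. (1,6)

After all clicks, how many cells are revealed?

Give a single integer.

Answer: 25

Derivation:
Click 1 (0,2) count=0: revealed 25 new [(0,0) (0,1) (0,2) (0,3) (0,4) (0,5) (0,6) (1,0) (1,1) (1,2) (1,3) (1,4) (1,5) (1,6) (2,2) (2,3) (2,4) (2,5) (3,2) (3,3) (3,4) (3,5) (4,3) (4,4) (4,5)] -> total=25
Click 2 (1,6) count=1: revealed 0 new [(none)] -> total=25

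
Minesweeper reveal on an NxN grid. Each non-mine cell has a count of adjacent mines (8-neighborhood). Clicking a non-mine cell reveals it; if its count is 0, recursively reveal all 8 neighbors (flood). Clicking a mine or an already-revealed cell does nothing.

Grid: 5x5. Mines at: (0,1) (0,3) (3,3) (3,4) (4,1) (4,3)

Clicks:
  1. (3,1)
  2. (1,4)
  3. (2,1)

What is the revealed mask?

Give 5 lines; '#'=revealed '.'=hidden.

Click 1 (3,1) count=1: revealed 1 new [(3,1)] -> total=1
Click 2 (1,4) count=1: revealed 1 new [(1,4)] -> total=2
Click 3 (2,1) count=0: revealed 8 new [(1,0) (1,1) (1,2) (2,0) (2,1) (2,2) (3,0) (3,2)] -> total=10

Answer: .....
###.#
###..
###..
.....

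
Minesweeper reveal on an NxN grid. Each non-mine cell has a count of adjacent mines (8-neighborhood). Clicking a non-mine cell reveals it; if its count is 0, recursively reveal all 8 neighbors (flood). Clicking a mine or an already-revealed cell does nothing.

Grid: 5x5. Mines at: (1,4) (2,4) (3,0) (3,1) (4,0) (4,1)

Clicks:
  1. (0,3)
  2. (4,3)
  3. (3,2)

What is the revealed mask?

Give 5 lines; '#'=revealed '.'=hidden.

Answer: ...#.
.....
.....
..###
..###

Derivation:
Click 1 (0,3) count=1: revealed 1 new [(0,3)] -> total=1
Click 2 (4,3) count=0: revealed 6 new [(3,2) (3,3) (3,4) (4,2) (4,3) (4,4)] -> total=7
Click 3 (3,2) count=2: revealed 0 new [(none)] -> total=7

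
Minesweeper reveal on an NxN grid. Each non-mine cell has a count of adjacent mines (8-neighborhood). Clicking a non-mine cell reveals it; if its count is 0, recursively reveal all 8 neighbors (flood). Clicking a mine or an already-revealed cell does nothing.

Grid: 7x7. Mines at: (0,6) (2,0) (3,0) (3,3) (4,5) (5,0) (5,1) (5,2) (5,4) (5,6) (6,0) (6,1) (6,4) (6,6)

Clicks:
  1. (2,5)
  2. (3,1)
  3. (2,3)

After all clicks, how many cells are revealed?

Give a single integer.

Answer: 23

Derivation:
Click 1 (2,5) count=0: revealed 22 new [(0,0) (0,1) (0,2) (0,3) (0,4) (0,5) (1,0) (1,1) (1,2) (1,3) (1,4) (1,5) (1,6) (2,1) (2,2) (2,3) (2,4) (2,5) (2,6) (3,4) (3,5) (3,6)] -> total=22
Click 2 (3,1) count=2: revealed 1 new [(3,1)] -> total=23
Click 3 (2,3) count=1: revealed 0 new [(none)] -> total=23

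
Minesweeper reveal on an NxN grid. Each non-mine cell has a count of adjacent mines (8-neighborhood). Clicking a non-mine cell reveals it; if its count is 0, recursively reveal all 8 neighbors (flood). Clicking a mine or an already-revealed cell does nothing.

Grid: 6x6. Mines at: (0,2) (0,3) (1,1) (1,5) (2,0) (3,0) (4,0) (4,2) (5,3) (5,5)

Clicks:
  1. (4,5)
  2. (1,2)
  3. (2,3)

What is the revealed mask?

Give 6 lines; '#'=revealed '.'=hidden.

Answer: ......
..###.
..####
..####
...###
......

Derivation:
Click 1 (4,5) count=1: revealed 1 new [(4,5)] -> total=1
Click 2 (1,2) count=3: revealed 1 new [(1,2)] -> total=2
Click 3 (2,3) count=0: revealed 12 new [(1,3) (1,4) (2,2) (2,3) (2,4) (2,5) (3,2) (3,3) (3,4) (3,5) (4,3) (4,4)] -> total=14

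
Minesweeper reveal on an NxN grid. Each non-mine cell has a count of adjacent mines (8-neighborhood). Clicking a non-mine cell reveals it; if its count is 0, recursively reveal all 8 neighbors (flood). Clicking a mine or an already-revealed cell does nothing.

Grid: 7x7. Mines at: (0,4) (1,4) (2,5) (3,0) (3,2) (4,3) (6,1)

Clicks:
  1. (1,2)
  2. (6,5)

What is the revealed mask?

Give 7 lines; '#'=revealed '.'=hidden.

Click 1 (1,2) count=0: revealed 12 new [(0,0) (0,1) (0,2) (0,3) (1,0) (1,1) (1,2) (1,3) (2,0) (2,1) (2,2) (2,3)] -> total=12
Click 2 (6,5) count=0: revealed 16 new [(3,4) (3,5) (3,6) (4,4) (4,5) (4,6) (5,2) (5,3) (5,4) (5,5) (5,6) (6,2) (6,3) (6,4) (6,5) (6,6)] -> total=28

Answer: ####...
####...
####...
....###
....###
..#####
..#####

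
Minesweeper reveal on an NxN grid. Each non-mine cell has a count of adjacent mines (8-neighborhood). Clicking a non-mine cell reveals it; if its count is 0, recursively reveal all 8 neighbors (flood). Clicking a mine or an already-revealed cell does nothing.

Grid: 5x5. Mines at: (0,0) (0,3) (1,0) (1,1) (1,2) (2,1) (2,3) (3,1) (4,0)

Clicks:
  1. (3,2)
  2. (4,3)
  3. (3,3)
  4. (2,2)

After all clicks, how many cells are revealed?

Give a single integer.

Answer: 7

Derivation:
Click 1 (3,2) count=3: revealed 1 new [(3,2)] -> total=1
Click 2 (4,3) count=0: revealed 5 new [(3,3) (3,4) (4,2) (4,3) (4,4)] -> total=6
Click 3 (3,3) count=1: revealed 0 new [(none)] -> total=6
Click 4 (2,2) count=5: revealed 1 new [(2,2)] -> total=7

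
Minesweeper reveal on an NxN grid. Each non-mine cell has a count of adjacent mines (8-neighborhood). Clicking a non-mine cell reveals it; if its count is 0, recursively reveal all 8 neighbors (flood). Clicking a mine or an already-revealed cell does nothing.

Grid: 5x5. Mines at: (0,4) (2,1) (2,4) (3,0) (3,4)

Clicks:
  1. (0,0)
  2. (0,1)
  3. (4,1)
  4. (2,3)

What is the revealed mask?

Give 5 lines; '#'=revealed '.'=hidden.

Click 1 (0,0) count=0: revealed 8 new [(0,0) (0,1) (0,2) (0,3) (1,0) (1,1) (1,2) (1,3)] -> total=8
Click 2 (0,1) count=0: revealed 0 new [(none)] -> total=8
Click 3 (4,1) count=1: revealed 1 new [(4,1)] -> total=9
Click 4 (2,3) count=2: revealed 1 new [(2,3)] -> total=10

Answer: ####.
####.
...#.
.....
.#...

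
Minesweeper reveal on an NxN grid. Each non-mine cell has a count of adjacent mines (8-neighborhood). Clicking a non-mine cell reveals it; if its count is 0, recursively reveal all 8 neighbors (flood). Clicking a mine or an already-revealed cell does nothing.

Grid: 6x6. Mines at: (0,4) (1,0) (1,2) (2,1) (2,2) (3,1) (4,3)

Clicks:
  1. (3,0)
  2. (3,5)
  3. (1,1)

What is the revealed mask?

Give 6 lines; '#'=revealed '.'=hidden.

Answer: ......
.#.###
...###
#..###
....##
....##

Derivation:
Click 1 (3,0) count=2: revealed 1 new [(3,0)] -> total=1
Click 2 (3,5) count=0: revealed 13 new [(1,3) (1,4) (1,5) (2,3) (2,4) (2,5) (3,3) (3,4) (3,5) (4,4) (4,5) (5,4) (5,5)] -> total=14
Click 3 (1,1) count=4: revealed 1 new [(1,1)] -> total=15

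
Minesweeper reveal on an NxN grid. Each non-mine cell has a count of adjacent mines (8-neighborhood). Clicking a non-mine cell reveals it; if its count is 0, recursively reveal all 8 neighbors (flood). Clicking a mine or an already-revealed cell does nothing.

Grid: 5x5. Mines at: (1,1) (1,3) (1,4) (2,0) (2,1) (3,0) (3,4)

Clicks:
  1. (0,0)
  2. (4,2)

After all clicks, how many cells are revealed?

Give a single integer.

Click 1 (0,0) count=1: revealed 1 new [(0,0)] -> total=1
Click 2 (4,2) count=0: revealed 6 new [(3,1) (3,2) (3,3) (4,1) (4,2) (4,3)] -> total=7

Answer: 7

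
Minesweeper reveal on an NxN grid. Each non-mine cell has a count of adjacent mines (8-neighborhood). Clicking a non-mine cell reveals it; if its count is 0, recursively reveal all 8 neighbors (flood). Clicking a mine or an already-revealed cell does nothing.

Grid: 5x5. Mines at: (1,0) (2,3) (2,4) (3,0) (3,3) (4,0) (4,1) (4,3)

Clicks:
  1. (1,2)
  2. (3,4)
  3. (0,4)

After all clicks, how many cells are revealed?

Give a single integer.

Click 1 (1,2) count=1: revealed 1 new [(1,2)] -> total=1
Click 2 (3,4) count=4: revealed 1 new [(3,4)] -> total=2
Click 3 (0,4) count=0: revealed 7 new [(0,1) (0,2) (0,3) (0,4) (1,1) (1,3) (1,4)] -> total=9

Answer: 9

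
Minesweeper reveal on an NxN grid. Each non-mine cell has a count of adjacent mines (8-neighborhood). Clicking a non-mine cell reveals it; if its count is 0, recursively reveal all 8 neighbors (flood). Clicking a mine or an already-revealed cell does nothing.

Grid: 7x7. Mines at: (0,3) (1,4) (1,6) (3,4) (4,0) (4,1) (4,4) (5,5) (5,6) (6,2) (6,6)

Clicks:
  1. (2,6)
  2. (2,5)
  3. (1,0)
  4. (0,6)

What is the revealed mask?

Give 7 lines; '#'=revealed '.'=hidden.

Click 1 (2,6) count=1: revealed 1 new [(2,6)] -> total=1
Click 2 (2,5) count=3: revealed 1 new [(2,5)] -> total=2
Click 3 (1,0) count=0: revealed 15 new [(0,0) (0,1) (0,2) (1,0) (1,1) (1,2) (1,3) (2,0) (2,1) (2,2) (2,3) (3,0) (3,1) (3,2) (3,3)] -> total=17
Click 4 (0,6) count=1: revealed 1 new [(0,6)] -> total=18

Answer: ###...#
####...
####.##
####...
.......
.......
.......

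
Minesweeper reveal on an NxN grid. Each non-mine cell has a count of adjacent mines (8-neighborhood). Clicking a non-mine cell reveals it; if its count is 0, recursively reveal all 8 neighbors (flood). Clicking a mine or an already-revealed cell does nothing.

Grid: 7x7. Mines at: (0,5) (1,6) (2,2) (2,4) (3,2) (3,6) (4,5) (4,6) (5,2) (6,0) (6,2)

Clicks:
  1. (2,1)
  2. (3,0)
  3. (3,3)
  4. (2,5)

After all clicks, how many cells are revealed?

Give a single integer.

Answer: 20

Derivation:
Click 1 (2,1) count=2: revealed 1 new [(2,1)] -> total=1
Click 2 (3,0) count=0: revealed 17 new [(0,0) (0,1) (0,2) (0,3) (0,4) (1,0) (1,1) (1,2) (1,3) (1,4) (2,0) (3,0) (3,1) (4,0) (4,1) (5,0) (5,1)] -> total=18
Click 3 (3,3) count=3: revealed 1 new [(3,3)] -> total=19
Click 4 (2,5) count=3: revealed 1 new [(2,5)] -> total=20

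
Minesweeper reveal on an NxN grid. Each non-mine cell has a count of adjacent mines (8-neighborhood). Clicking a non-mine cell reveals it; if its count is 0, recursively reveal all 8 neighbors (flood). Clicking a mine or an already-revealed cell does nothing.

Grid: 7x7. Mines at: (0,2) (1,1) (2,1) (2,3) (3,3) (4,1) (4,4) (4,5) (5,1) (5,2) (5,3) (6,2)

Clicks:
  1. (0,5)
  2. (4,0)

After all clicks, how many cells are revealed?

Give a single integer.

Answer: 15

Derivation:
Click 1 (0,5) count=0: revealed 14 new [(0,3) (0,4) (0,5) (0,6) (1,3) (1,4) (1,5) (1,6) (2,4) (2,5) (2,6) (3,4) (3,5) (3,6)] -> total=14
Click 2 (4,0) count=2: revealed 1 new [(4,0)] -> total=15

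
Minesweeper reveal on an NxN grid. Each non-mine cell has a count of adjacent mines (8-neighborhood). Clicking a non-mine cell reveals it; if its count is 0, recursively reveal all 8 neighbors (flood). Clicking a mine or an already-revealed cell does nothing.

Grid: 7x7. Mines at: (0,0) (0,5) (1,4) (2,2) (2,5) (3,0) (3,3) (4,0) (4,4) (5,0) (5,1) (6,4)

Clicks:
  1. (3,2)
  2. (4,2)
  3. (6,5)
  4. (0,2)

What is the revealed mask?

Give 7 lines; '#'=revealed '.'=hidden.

Answer: .###...
.###...
.......
..#....
..#....
.......
.....#.

Derivation:
Click 1 (3,2) count=2: revealed 1 new [(3,2)] -> total=1
Click 2 (4,2) count=2: revealed 1 new [(4,2)] -> total=2
Click 3 (6,5) count=1: revealed 1 new [(6,5)] -> total=3
Click 4 (0,2) count=0: revealed 6 new [(0,1) (0,2) (0,3) (1,1) (1,2) (1,3)] -> total=9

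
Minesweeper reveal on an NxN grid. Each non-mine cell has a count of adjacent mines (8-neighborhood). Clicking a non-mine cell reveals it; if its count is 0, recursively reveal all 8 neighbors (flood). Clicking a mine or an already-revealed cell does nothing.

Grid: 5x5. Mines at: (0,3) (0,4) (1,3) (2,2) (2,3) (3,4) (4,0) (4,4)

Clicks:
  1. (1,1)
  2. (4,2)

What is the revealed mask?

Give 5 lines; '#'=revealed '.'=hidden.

Click 1 (1,1) count=1: revealed 1 new [(1,1)] -> total=1
Click 2 (4,2) count=0: revealed 6 new [(3,1) (3,2) (3,3) (4,1) (4,2) (4,3)] -> total=7

Answer: .....
.#...
.....
.###.
.###.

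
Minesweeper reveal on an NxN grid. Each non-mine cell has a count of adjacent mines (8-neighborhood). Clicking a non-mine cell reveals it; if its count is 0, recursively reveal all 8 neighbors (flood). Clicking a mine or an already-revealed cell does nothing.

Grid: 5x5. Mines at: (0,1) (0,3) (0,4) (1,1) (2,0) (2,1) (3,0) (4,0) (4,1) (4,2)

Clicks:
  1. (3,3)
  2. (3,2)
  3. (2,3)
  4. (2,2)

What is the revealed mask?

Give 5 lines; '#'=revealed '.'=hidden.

Answer: .....
..###
..###
..###
...##

Derivation:
Click 1 (3,3) count=1: revealed 1 new [(3,3)] -> total=1
Click 2 (3,2) count=3: revealed 1 new [(3,2)] -> total=2
Click 3 (2,3) count=0: revealed 9 new [(1,2) (1,3) (1,4) (2,2) (2,3) (2,4) (3,4) (4,3) (4,4)] -> total=11
Click 4 (2,2) count=2: revealed 0 new [(none)] -> total=11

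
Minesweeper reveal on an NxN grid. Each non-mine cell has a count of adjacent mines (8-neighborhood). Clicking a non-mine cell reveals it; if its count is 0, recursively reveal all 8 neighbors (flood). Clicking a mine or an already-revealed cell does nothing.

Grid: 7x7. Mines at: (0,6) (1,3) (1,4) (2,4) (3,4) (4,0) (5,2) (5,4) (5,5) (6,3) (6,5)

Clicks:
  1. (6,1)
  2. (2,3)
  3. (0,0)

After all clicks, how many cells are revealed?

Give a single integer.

Answer: 18

Derivation:
Click 1 (6,1) count=1: revealed 1 new [(6,1)] -> total=1
Click 2 (2,3) count=4: revealed 1 new [(2,3)] -> total=2
Click 3 (0,0) count=0: revealed 16 new [(0,0) (0,1) (0,2) (1,0) (1,1) (1,2) (2,0) (2,1) (2,2) (3,0) (3,1) (3,2) (3,3) (4,1) (4,2) (4,3)] -> total=18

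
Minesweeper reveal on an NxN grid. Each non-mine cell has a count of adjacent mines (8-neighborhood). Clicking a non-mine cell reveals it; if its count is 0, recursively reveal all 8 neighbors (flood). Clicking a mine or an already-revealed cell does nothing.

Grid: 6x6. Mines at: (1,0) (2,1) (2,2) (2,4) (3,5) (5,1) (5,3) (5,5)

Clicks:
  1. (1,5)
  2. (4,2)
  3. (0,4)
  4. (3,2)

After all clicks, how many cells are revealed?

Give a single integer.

Click 1 (1,5) count=1: revealed 1 new [(1,5)] -> total=1
Click 2 (4,2) count=2: revealed 1 new [(4,2)] -> total=2
Click 3 (0,4) count=0: revealed 9 new [(0,1) (0,2) (0,3) (0,4) (0,5) (1,1) (1,2) (1,3) (1,4)] -> total=11
Click 4 (3,2) count=2: revealed 1 new [(3,2)] -> total=12

Answer: 12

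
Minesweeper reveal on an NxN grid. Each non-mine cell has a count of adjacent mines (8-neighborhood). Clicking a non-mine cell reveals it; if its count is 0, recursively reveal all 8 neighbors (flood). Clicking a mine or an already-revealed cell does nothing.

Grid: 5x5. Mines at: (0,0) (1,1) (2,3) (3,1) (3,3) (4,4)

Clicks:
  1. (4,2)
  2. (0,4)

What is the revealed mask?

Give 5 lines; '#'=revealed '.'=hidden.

Click 1 (4,2) count=2: revealed 1 new [(4,2)] -> total=1
Click 2 (0,4) count=0: revealed 6 new [(0,2) (0,3) (0,4) (1,2) (1,3) (1,4)] -> total=7

Answer: ..###
..###
.....
.....
..#..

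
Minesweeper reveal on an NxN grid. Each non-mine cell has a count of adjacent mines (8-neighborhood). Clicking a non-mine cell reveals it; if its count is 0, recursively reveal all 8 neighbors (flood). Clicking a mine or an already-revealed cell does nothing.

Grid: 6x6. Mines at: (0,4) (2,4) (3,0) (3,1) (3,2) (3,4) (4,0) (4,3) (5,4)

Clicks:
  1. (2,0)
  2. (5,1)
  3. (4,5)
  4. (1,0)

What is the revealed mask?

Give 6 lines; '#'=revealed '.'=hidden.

Answer: ####..
####..
####..
......
.....#
.#....

Derivation:
Click 1 (2,0) count=2: revealed 1 new [(2,0)] -> total=1
Click 2 (5,1) count=1: revealed 1 new [(5,1)] -> total=2
Click 3 (4,5) count=2: revealed 1 new [(4,5)] -> total=3
Click 4 (1,0) count=0: revealed 11 new [(0,0) (0,1) (0,2) (0,3) (1,0) (1,1) (1,2) (1,3) (2,1) (2,2) (2,3)] -> total=14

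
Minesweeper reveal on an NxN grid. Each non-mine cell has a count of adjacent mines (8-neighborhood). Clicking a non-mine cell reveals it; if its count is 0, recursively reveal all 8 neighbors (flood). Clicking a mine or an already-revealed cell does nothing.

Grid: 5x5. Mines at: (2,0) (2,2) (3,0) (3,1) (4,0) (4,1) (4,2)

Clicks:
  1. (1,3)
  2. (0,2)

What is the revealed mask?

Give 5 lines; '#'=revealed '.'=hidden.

Answer: #####
#####
...##
...##
...##

Derivation:
Click 1 (1,3) count=1: revealed 1 new [(1,3)] -> total=1
Click 2 (0,2) count=0: revealed 15 new [(0,0) (0,1) (0,2) (0,3) (0,4) (1,0) (1,1) (1,2) (1,4) (2,3) (2,4) (3,3) (3,4) (4,3) (4,4)] -> total=16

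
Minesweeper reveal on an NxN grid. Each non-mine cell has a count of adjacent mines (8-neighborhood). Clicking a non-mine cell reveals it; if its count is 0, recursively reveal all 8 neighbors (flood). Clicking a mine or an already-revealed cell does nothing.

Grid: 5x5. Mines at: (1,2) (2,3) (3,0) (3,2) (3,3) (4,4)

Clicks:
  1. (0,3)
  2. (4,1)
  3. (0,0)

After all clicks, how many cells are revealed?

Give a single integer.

Answer: 8

Derivation:
Click 1 (0,3) count=1: revealed 1 new [(0,3)] -> total=1
Click 2 (4,1) count=2: revealed 1 new [(4,1)] -> total=2
Click 3 (0,0) count=0: revealed 6 new [(0,0) (0,1) (1,0) (1,1) (2,0) (2,1)] -> total=8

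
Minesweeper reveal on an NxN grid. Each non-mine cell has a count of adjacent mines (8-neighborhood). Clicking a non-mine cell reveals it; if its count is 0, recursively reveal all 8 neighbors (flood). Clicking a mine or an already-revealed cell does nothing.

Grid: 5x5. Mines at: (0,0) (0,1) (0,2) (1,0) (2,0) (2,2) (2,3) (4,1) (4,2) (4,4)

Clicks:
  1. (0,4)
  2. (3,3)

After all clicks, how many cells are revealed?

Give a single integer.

Click 1 (0,4) count=0: revealed 4 new [(0,3) (0,4) (1,3) (1,4)] -> total=4
Click 2 (3,3) count=4: revealed 1 new [(3,3)] -> total=5

Answer: 5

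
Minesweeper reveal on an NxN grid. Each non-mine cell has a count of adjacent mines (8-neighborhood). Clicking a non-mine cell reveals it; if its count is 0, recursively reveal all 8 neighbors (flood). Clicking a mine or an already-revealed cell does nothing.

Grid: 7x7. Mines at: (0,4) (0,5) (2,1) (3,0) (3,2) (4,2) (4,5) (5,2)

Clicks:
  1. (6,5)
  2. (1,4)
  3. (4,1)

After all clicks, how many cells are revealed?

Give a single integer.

Click 1 (6,5) count=0: revealed 8 new [(5,3) (5,4) (5,5) (5,6) (6,3) (6,4) (6,5) (6,6)] -> total=8
Click 2 (1,4) count=2: revealed 1 new [(1,4)] -> total=9
Click 3 (4,1) count=4: revealed 1 new [(4,1)] -> total=10

Answer: 10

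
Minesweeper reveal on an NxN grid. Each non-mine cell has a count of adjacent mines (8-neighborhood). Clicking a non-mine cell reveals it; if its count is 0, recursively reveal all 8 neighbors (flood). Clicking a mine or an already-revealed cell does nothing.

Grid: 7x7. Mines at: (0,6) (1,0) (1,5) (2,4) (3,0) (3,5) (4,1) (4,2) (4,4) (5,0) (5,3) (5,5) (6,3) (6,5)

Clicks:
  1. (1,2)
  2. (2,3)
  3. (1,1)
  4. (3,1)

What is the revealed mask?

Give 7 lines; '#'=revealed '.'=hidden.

Answer: .####..
.####..
.###...
.###...
.......
.......
.......

Derivation:
Click 1 (1,2) count=0: revealed 14 new [(0,1) (0,2) (0,3) (0,4) (1,1) (1,2) (1,3) (1,4) (2,1) (2,2) (2,3) (3,1) (3,2) (3,3)] -> total=14
Click 2 (2,3) count=1: revealed 0 new [(none)] -> total=14
Click 3 (1,1) count=1: revealed 0 new [(none)] -> total=14
Click 4 (3,1) count=3: revealed 0 new [(none)] -> total=14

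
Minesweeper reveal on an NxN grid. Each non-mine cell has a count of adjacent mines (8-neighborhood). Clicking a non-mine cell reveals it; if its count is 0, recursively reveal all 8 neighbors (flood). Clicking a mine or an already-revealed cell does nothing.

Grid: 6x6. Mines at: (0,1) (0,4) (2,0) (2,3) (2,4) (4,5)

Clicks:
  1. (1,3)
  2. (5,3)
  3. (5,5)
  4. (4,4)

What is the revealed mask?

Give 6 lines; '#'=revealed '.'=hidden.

Click 1 (1,3) count=3: revealed 1 new [(1,3)] -> total=1
Click 2 (5,3) count=0: revealed 15 new [(3,0) (3,1) (3,2) (3,3) (3,4) (4,0) (4,1) (4,2) (4,3) (4,4) (5,0) (5,1) (5,2) (5,3) (5,4)] -> total=16
Click 3 (5,5) count=1: revealed 1 new [(5,5)] -> total=17
Click 4 (4,4) count=1: revealed 0 new [(none)] -> total=17

Answer: ......
...#..
......
#####.
#####.
######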